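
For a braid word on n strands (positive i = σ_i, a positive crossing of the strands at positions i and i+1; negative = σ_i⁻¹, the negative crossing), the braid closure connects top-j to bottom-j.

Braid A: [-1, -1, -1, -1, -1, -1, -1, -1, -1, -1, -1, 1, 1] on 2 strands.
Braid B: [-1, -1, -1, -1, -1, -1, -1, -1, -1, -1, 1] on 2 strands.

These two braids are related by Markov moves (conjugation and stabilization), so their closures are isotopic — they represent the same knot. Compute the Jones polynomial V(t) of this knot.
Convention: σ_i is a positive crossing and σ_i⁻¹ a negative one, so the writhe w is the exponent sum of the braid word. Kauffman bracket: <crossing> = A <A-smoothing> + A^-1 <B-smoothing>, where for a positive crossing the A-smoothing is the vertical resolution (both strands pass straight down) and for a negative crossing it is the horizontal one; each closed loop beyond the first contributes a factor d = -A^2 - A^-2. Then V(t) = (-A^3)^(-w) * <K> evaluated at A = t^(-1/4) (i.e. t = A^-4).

t^-4 + t^-6 - t^-7 + t^-8 - t^-9 + t^-10 - t^-11 + t^-12 - t^-13

Derivation:
Markov-equivalent braids have isotopic closures, hence identical knot invariants. Strip the Markov moves from each word to reach a common short braid β, then compute V(t) once on β.
Braid A: s1^-1 s1^-1 s1^-1 s1^-1 s1^-1 s1^-1 s1^-1 s1^-1 s1^-1 s1^-1 s1^-1 s1 s1 on 2 strands reduces by inverse Markov moves (closure unchanged at each step):
  Deconjugate: the word is γ·β·γ⁻¹ with γ = s1^-1 (prefix) and γ⁻¹ = s1 (suffix); strip both.
  Deconjugate: the word is γ·β·γ⁻¹ with γ = s1^-1 (prefix) and γ⁻¹ = s1 (suffix); strip both.
Reduced to β = s1^-1 s1^-1 s1^-1 s1^-1 s1^-1 s1^-1 s1^-1 s1^-1 s1^-1 on 2 strands, 9 crossings.
Braid B: s1^-1 s1^-1 s1^-1 s1^-1 s1^-1 s1^-1 s1^-1 s1^-1 s1^-1 s1^-1 s1 on 2 strands reduces by inverse Markov moves (closure unchanged at each step):
  Deconjugate: the word is γ·β·γ⁻¹ with γ = s1^-1 (prefix) and γ⁻¹ = s1 (suffix); strip both.
Reduced to β = s1^-1 s1^-1 s1^-1 s1^-1 s1^-1 s1^-1 s1^-1 s1^-1 s1^-1 on 2 strands, 9 crossings.
Both give the same β = s1^-1 s1^-1 s1^-1 s1^-1 s1^-1 s1^-1 s1^-1 s1^-1 s1^-1 on 2 strands, so one state sum suffices:
Braid: s1^-1 s1^-1 s1^-1 s1^-1 s1^-1 s1^-1 s1^-1 s1^-1 s1^-1 on 2 strands, 9 crossings.
Writhe w = (#positive) - (#negative) = 0 - 9 = -9.
Enumerate smoothing states for the bracket polynomial. There are 2^9 = 512 states.
Smooth each crossing (0=||, 1=⌣⌢); contribution A^(Σ sign_k(1-2s_k)) * d^(L-1).
Tabulate the states by total A-exponent and number of loops L (A-exp: L × count):
  A^9: L=9 ×1
  A^7: L=8 ×9
  A^5: L=7 ×36
  A^3: L=6 ×84
  A^1: L=5 ×126
  A^-1: L=4 ×126
  A^-3: L=3 ×84
  A^-5: L=2 ×36
  A^-7: L=1 ×9
  A^-9: L=2 ×1
Each group contributes A^e * Σ count * d^(L-1):
Powers of d = -A^2 - A^-2: d^2 = A^4 + 2 + A^-4; d^3 = -A^6 - 3*A^2 - 3*A^-2 - A^-6; d^4 = A^8 + 4*A^4 + 6 + 4*A^-4 + A^-8; d^5 = -A^10 - 5*A^6 - 10*A^2 - 10*A^-2 - 5*A^-6 - A^-10; d^6 = A^12 + 6*A^8 + 15*A^4 + 20 + 15*A^-4 + 6*A^-8 + A^-12; d^7 = -A^14 - 7*A^10 - 21*A^6 - 35*A^2 - 35*A^-2 - 21*A^-6 - 7*A^-10 - A^-14; d^8 = A^16 + 8*A^12 + 28*A^8 + 56*A^4 + 70 + 56*A^-4 + 28*A^-8 + 8*A^-12 + A^-16.
  A^9 * (d^8) = A^25 + 8*A^21 + 28*A^17 + 56*A^13 + 70*A^9 + 56*A^5 + 28*A + 8*A^-3 + A^-7
  A^7 * (9*d^7) = -9*A^21 - 63*A^17 - 189*A^13 - 315*A^9 - 315*A^5 - 189*A - 63*A^-3 - 9*A^-7
  A^5 * (36*d^6) = 36*A^17 + 216*A^13 + 540*A^9 + 720*A^5 + 540*A + 216*A^-3 + 36*A^-7
  A^3 * (84*d^5) = -84*A^13 - 420*A^9 - 840*A^5 - 840*A - 420*A^-3 - 84*A^-7
  A^1 * (126*d^4) = 126*A^9 + 504*A^5 + 756*A + 504*A^-3 + 126*A^-7
  A^-1 * (126*d^3) = -126*A^5 - 378*A - 378*A^-3 - 126*A^-7
  A^-3 * (84*d^2) = 84*A + 168*A^-3 + 84*A^-7
  A^-5 * (36*d) = -36*A^-3 - 36*A^-7
  A^-7 * (9) = 9*A^-7
  A^-9 * (d) = -A^-7 - A^-11
Summing the groups: <K> = A^25 - A^21 + A^17 - A^13 + A^9 - A^5 + A - A^-3 - A^-11
Normalise by the writhe: (-A^3)^(-w) = (-A^3)^(9) = -A^27, so f(A) = -A^27 * <K> = -A^52 + A^48 - A^44 + A^40 - A^36 + A^32 - A^28 + A^24 + A^16.
Substitute A = t^(-1/4), i.e. A^e → t^(-e/4): V(t) = t^-4 + t^-6 - t^-7 + t^-8 - t^-9 + t^-10 - t^-11 + t^-12 - t^-13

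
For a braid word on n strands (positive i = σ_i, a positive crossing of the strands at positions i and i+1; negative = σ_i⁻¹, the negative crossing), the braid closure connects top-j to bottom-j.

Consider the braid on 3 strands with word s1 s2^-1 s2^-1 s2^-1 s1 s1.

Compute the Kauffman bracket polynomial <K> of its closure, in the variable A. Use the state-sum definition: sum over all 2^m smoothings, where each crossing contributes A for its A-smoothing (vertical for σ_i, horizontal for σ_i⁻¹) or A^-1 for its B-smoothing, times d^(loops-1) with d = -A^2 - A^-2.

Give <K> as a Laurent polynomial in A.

Braid: s1 s2^-1 s2^-1 s2^-1 s1 s1 on 3 strands, 6 crossings.
Writhe w = (#positive) - (#negative) = 3 - 3 = 0.
Enumerate smoothing states for the bracket polynomial. There are 2^6 = 64 states.
For each crossing: s=0 is the vertical smoothing, s=1 horizontal. Crossing k contributes A^(sign_k * (1 - 2*s_k)); loop factor d = -A^2 - A^-2.
Tabulate the states by total A-exponent and number of loops L (A-exp: L × count):
  A^6: L=4 ×1
  A^4: L=3 ×6
  A^2: L=2 ×12, L=4 ×3
  A^0: L=1 ×9, L=3 ×10, L=5 ×1
  A^-2: L=2 ×12, L=4 ×3
  A^-4: L=3 ×6
  A^-6: L=4 ×1
Each group contributes A^e * Σ count * d^(L-1):
Powers of d = -A^2 - A^-2: d^2 = A^4 + 2 + A^-4; d^3 = -A^6 - 3*A^2 - 3*A^-2 - A^-6; d^4 = A^8 + 4*A^4 + 6 + 4*A^-4 + A^-8.
  A^6 * (d^3) = -A^12 - 3*A^8 - 3*A^4 - 1
  A^4 * (6*d^2) = 6*A^8 + 12*A^4 + 6
  A^2 * (12*d + 3*d^3) = -3*A^8 - 21*A^4 - 21 - 3*A^-4
  A^0 * (9 + 10*d^2 + d^4) = A^8 + 14*A^4 + 35 + 14*A^-4 + A^-8
  A^-2 * (12*d + 3*d^3) = -3*A^4 - 21 - 21*A^-4 - 3*A^-8
  A^-4 * (6*d^2) = 6 + 12*A^-4 + 6*A^-8
  A^-6 * (d^3) = -1 - 3*A^-4 - 3*A^-8 - A^-12
Summing the groups: <K> = -A^12 + A^8 - A^4 + 3 - A^-4 + A^-8 - A^-12

Answer: -A^12 + A^8 - A^4 + 3 - A^-4 + A^-8 - A^-12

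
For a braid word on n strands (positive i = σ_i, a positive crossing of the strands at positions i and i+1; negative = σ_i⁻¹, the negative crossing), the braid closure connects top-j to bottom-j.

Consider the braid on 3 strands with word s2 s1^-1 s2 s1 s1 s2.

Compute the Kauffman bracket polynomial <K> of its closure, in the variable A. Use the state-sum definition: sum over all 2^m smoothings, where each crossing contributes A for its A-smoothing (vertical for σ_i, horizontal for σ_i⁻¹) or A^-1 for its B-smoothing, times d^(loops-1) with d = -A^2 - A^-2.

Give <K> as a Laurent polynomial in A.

A^8 - A^4 + 2 - A^-4 + A^-8 - A^-12

Derivation:
Braid: s2 s1^-1 s2 s1 s1 s2 on 3 strands, 6 crossings.
Writhe w = (#positive) - (#negative) = 5 - 1 = 4.
Enumerate smoothing states for the bracket polynomial. There are 2^6 = 64 states.
For each crossing: s=0 is the vertical smoothing, s=1 horizontal. Crossing k contributes A^(sign_k * (1 - 2*s_k)); loop factor d = -A^2 - A^-2.
Tabulate the states by total A-exponent and number of loops L (A-exp: L × count):
  A^6: L=2 ×1
  A^4: L=1 ×3, L=3 ×3
  A^2: L=2 ×14, L=4 ×1
  A^0: L=1 ×10, L=3 ×10
  A^-2: L=2 ×13, L=4 ×2
  A^-4: L=3 ×6
  A^-6: L=4 ×1
Each group contributes A^e * Σ count * d^(L-1):
Powers of d = -A^2 - A^-2: d^2 = A^4 + 2 + A^-4; d^3 = -A^6 - 3*A^2 - 3*A^-2 - A^-6.
  A^6 * (d) = -A^8 - A^4
  A^4 * (3 + 3*d^2) = 3*A^8 + 9*A^4 + 3
  A^2 * (14*d + d^3) = -A^8 - 17*A^4 - 17 - A^-4
  A^0 * (10 + 10*d^2) = 10*A^4 + 30 + 10*A^-4
  A^-2 * (13*d + 2*d^3) = -2*A^4 - 19 - 19*A^-4 - 2*A^-8
  A^-4 * (6*d^2) = 6 + 12*A^-4 + 6*A^-8
  A^-6 * (d^3) = -1 - 3*A^-4 - 3*A^-8 - A^-12
Summing the groups: <K> = A^8 - A^4 + 2 - A^-4 + A^-8 - A^-12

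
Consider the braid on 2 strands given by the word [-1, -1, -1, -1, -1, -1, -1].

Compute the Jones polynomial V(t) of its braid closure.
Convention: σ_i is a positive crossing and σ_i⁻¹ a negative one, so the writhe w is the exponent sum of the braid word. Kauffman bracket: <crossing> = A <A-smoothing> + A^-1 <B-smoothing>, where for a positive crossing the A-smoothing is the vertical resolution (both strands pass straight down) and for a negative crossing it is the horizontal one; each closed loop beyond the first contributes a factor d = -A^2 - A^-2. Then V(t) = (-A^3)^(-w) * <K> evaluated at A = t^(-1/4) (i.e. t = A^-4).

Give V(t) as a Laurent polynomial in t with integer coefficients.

Braid: s1^-1 s1^-1 s1^-1 s1^-1 s1^-1 s1^-1 s1^-1 on 2 strands, 7 crossings.
Writhe w = (#positive) - (#negative) = 0 - 7 = -7.
State-sum expansion of <K>. There are 2^7 = 128 states.
Each crossing splits two ways (0=vertical, 1=horizontal). The state's weight is A^(#A-smoothings - #B-smoothings) * d^(loops - 1).
Tabulate the states by total A-exponent and number of loops L (A-exp: L × count):
  A^7: L=7 ×1
  A^5: L=6 ×7
  A^3: L=5 ×21
  A^1: L=4 ×35
  A^-1: L=3 ×35
  A^-3: L=2 ×21
  A^-5: L=1 ×7
  A^-7: L=2 ×1
Each group contributes A^e * Σ count * d^(L-1):
Powers of d = -A^2 - A^-2: d^2 = A^4 + 2 + A^-4; d^3 = -A^6 - 3*A^2 - 3*A^-2 - A^-6; d^4 = A^8 + 4*A^4 + 6 + 4*A^-4 + A^-8; d^5 = -A^10 - 5*A^6 - 10*A^2 - 10*A^-2 - 5*A^-6 - A^-10; d^6 = A^12 + 6*A^8 + 15*A^4 + 20 + 15*A^-4 + 6*A^-8 + A^-12.
  A^7 * (d^6) = A^19 + 6*A^15 + 15*A^11 + 20*A^7 + 15*A^3 + 6*A^-1 + A^-5
  A^5 * (7*d^5) = -7*A^15 - 35*A^11 - 70*A^7 - 70*A^3 - 35*A^-1 - 7*A^-5
  A^3 * (21*d^4) = 21*A^11 + 84*A^7 + 126*A^3 + 84*A^-1 + 21*A^-5
  A^1 * (35*d^3) = -35*A^7 - 105*A^3 - 105*A^-1 - 35*A^-5
  A^-1 * (35*d^2) = 35*A^3 + 70*A^-1 + 35*A^-5
  A^-3 * (21*d) = -21*A^-1 - 21*A^-5
  A^-5 * (7) = 7*A^-5
  A^-7 * (d) = -A^-5 - A^-9
Summing the groups: <K> = A^19 - A^15 + A^11 - A^7 + A^3 - A^-1 - A^-9
Normalise by the writhe: (-A^3)^(-w) = (-A^3)^(7) = -A^21, so f(A) = -A^21 * <K> = -A^40 + A^36 - A^32 + A^28 - A^24 + A^20 + A^12.
Substitute A = t^(-1/4), i.e. A^e → t^(-e/4): V(t) = t^-3 + t^-5 - t^-6 + t^-7 - t^-8 + t^-9 - t^-10

Answer: t^-3 + t^-5 - t^-6 + t^-7 - t^-8 + t^-9 - t^-10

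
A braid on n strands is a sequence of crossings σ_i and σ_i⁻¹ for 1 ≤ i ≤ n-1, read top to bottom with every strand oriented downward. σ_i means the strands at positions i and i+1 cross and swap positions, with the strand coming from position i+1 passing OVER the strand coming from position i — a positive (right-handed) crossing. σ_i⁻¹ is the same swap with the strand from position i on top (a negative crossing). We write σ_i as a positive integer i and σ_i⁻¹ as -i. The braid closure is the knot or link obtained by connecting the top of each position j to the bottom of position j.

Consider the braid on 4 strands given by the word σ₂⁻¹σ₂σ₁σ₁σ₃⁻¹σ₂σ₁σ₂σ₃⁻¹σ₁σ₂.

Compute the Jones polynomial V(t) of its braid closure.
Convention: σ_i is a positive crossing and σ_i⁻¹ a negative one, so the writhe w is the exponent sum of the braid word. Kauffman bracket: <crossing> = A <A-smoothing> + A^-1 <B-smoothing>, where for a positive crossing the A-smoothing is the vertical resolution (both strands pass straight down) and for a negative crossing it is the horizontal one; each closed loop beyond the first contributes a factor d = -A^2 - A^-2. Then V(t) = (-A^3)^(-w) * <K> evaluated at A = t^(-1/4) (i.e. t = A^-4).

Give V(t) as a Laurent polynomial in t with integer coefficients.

The presented braid s2^-1 s2 s1 s1 s3^-1 s2 s1 s2 s3^-1 s1 s2 on 4 strands reduces by inverse Markov moves (closure unchanged at each step):
  Deconjugate: the word is γ·β·γ⁻¹ with γ = s2^-1 (prefix) and γ⁻¹ = s2 (suffix); strip both.
Reduced to β = s2 s1 s1 s3^-1 s2 s1 s2 s3^-1 s1 on 4 strands, 9 crossings.
Compute on β:
Braid: s2 s1 s1 s3^-1 s2 s1 s2 s3^-1 s1 on 4 strands, 9 crossings.
Writhe w = (#positive) - (#negative) = 7 - 2 = 5.
Enumerate smoothing states for the bracket polynomial. There are 2^9 = 512 states.
Smooth each crossing (0=||, 1=⌣⌢); contribution A^(Σ sign_k(1-2s_k)) * d^(L-1).
Tabulate the states by total A-exponent and number of loops L (A-exp: L × count):
  A^9: L=4 ×1
  A^7: L=3 ×9
  A^5: L=2 ×28, L=4 ×8
  A^3: L=1 ×32, L=3 ×48, L=5 ×4
  A^1: L=2 ×91, L=4 ×34, L=6 ×1
  A^-1: L=1 ×23, L=3 ×92, L=5 ×11
  A^-3: L=2 ×43, L=4 ×40, L=6 ×1
  A^-5: L=1 ×4, L=3 ×26, L=5 ×6
  A^-7: L=2 ×4, L=4 ×5
  A^-9: L=3 ×1
Each group contributes A^e * Σ count * d^(L-1):
Powers of d = -A^2 - A^-2: d^2 = A^4 + 2 + A^-4; d^3 = -A^6 - 3*A^2 - 3*A^-2 - A^-6; d^4 = A^8 + 4*A^4 + 6 + 4*A^-4 + A^-8; d^5 = -A^10 - 5*A^6 - 10*A^2 - 10*A^-2 - 5*A^-6 - A^-10.
  A^9 * (d^3) = -A^15 - 3*A^11 - 3*A^7 - A^3
  A^7 * (9*d^2) = 9*A^11 + 18*A^7 + 9*A^3
  A^5 * (28*d + 8*d^3) = -8*A^11 - 52*A^7 - 52*A^3 - 8*A^-1
  A^3 * (32 + 48*d^2 + 4*d^4) = 4*A^11 + 64*A^7 + 152*A^3 + 64*A^-1 + 4*A^-5
  A^1 * (91*d + 34*d^3 + d^5) = -A^11 - 39*A^7 - 203*A^3 - 203*A^-1 - 39*A^-5 - A^-9
  A^-1 * (23 + 92*d^2 + 11*d^4) = 11*A^7 + 136*A^3 + 273*A^-1 + 136*A^-5 + 11*A^-9
  A^-3 * (43*d + 40*d^3 + d^5) = -A^7 - 45*A^3 - 173*A^-1 - 173*A^-5 - 45*A^-9 - A^-13
  A^-5 * (4 + 26*d^2 + 6*d^4) = 6*A^3 + 50*A^-1 + 92*A^-5 + 50*A^-9 + 6*A^-13
  A^-7 * (4*d + 5*d^3) = -5*A^-1 - 19*A^-5 - 19*A^-9 - 5*A^-13
  A^-9 * (d^2) = A^-5 + 2*A^-9 + A^-13
Summing the groups: <K> = -A^15 + A^11 - 2*A^7 + 2*A^3 - 2*A^-1 + 2*A^-5 - 2*A^-9 + A^-13
Normalise by the writhe: (-A^3)^(-w) = (-A^3)^(-5) = -A^-15, so f(A) = -A^-15 * <K> = 1 - A^-4 + 2*A^-8 - 2*A^-12 + 2*A^-16 - 2*A^-20 + 2*A^-24 - A^-28.
Substitute A = t^(-1/4), i.e. A^e → t^(-e/4): V(t) = -t^7 + 2*t^6 - 2*t^5 + 2*t^4 - 2*t^3 + 2*t^2 - t + 1

Answer: -t^7 + 2*t^6 - 2*t^5 + 2*t^4 - 2*t^3 + 2*t^2 - t + 1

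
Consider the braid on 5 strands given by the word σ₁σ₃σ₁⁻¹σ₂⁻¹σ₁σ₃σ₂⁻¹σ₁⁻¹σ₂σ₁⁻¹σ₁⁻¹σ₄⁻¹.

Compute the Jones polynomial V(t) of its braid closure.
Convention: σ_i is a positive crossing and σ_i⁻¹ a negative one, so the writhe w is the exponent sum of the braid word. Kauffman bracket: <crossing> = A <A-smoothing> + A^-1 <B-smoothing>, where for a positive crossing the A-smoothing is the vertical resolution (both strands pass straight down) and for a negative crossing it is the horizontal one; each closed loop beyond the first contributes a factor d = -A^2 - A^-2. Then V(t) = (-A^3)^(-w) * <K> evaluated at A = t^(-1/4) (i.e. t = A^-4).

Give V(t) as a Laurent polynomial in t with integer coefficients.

t^2 - 2*t + 3 - 3*t^-1 + 3*t^-2 - 2*t^-3 + 2*t^-4 - t^-5

Derivation:
The presented braid s1 s3 s1^-1 s2^-1 s1 s3 s2^-1 s1^-1 s2 s1^-1 s1^-1 s4^-1 on 5 strands reduces by inverse Markov moves (closure unchanged at each step):
  Destabilize: the word has the form β·s4^-1 where s4^-1 occurs only as the final letter (β ∈ B_4); drop it and the last strand → 4 strands.
  Deconjugate: the word is γ·β·γ⁻¹ with γ = s1 (prefix) and γ⁻¹ = s1^-1 (suffix); strip both.
Reduced to β = s3 s1^-1 s2^-1 s1 s3 s2^-1 s1^-1 s2 s1^-1 on 4 strands, 9 crossings.
Compute on β:
Braid: s3 s1^-1 s2^-1 s1 s3 s2^-1 s1^-1 s2 s1^-1 on 4 strands, 9 crossings.
Writhe w = (#positive) - (#negative) = 4 - 5 = -1.
Enumerate smoothing states for the bracket polynomial. There are 2^9 = 512 states.
Smooth each crossing (0=||, 1=⌣⌢); contribution A^(Σ sign_k(1-2s_k)) * d^(L-1).
Tabulate the states by total A-exponent and number of loops L (A-exp: L × count):
  A^9: L=5 ×1
  A^7: L=4 ×9
  A^5: L=3 ×32, L=5 ×4
  A^3: L=2 ×53, L=4 ×30, L=6 ×1
  A^1: L=1 ×35, L=3 ×80, L=5 ×11
  A^-1: L=2 ×86, L=4 ×39, L=6 ×1
  A^-3: L=1 ×21, L=3 ×58, L=5 ×5
  A^-5: L=2 ×26, L=4 ×10
  A^-7: L=1 ×3, L=3 ×6
  A^-9: L=2 ×1
Each group contributes A^e * Σ count * d^(L-1):
Powers of d = -A^2 - A^-2: d^2 = A^4 + 2 + A^-4; d^3 = -A^6 - 3*A^2 - 3*A^-2 - A^-6; d^4 = A^8 + 4*A^4 + 6 + 4*A^-4 + A^-8; d^5 = -A^10 - 5*A^6 - 10*A^2 - 10*A^-2 - 5*A^-6 - A^-10.
  A^9 * (d^4) = A^17 + 4*A^13 + 6*A^9 + 4*A^5 + A
  A^7 * (9*d^3) = -9*A^13 - 27*A^9 - 27*A^5 - 9*A
  A^5 * (32*d^2 + 4*d^4) = 4*A^13 + 48*A^9 + 88*A^5 + 48*A + 4*A^-3
  A^3 * (53*d + 30*d^3 + d^5) = -A^13 - 35*A^9 - 153*A^5 - 153*A - 35*A^-3 - A^-7
  A^1 * (35 + 80*d^2 + 11*d^4) = 11*A^9 + 124*A^5 + 261*A + 124*A^-3 + 11*A^-7
  A^-1 * (86*d + 39*d^3 + d^5) = -A^9 - 44*A^5 - 213*A - 213*A^-3 - 44*A^-7 - A^-11
  A^-3 * (21 + 58*d^2 + 5*d^4) = 5*A^5 + 78*A + 167*A^-3 + 78*A^-7 + 5*A^-11
  A^-5 * (26*d + 10*d^3) = -10*A - 56*A^-3 - 56*A^-7 - 10*A^-11
  A^-7 * (3 + 6*d^2) = 6*A^-3 + 15*A^-7 + 6*A^-11
  A^-9 * (d) = -A^-7 - A^-11
Summing the groups: <K> = A^17 - 2*A^13 + 2*A^9 - 3*A^5 + 3*A - 3*A^-3 + 2*A^-7 - A^-11
Normalise by the writhe: (-A^3)^(-w) = (-A^3)^(1) = -A^3, so f(A) = -A^3 * <K> = -A^20 + 2*A^16 - 2*A^12 + 3*A^8 - 3*A^4 + 3 - 2*A^-4 + A^-8.
Substitute A = t^(-1/4), i.e. A^e → t^(-e/4): V(t) = t^2 - 2*t + 3 - 3*t^-1 + 3*t^-2 - 2*t^-3 + 2*t^-4 - t^-5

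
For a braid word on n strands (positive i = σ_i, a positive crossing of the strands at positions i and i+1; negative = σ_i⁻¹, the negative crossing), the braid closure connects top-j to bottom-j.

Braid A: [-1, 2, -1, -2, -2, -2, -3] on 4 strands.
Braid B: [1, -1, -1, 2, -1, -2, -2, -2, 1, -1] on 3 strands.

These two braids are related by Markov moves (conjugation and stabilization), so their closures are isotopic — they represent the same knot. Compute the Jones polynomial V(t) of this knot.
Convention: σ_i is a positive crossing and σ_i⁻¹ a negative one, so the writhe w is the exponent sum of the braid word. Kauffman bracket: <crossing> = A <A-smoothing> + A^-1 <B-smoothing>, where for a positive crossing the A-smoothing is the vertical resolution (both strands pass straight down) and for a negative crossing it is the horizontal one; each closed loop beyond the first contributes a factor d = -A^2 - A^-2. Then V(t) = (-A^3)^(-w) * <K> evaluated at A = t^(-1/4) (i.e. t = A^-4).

Markov-equivalent braids have isotopic closures, hence identical knot invariants. Strip the Markov moves from each word to reach a common short braid β, then compute V(t) once on β.
Braid A: s1^-1 s2 s1^-1 s2^-1 s2^-1 s2^-1 s3^-1 on 4 strands reduces by inverse Markov moves (closure unchanged at each step):
  Destabilize: the word has the form β·s3^-1 where s3^-1 occurs only as the final letter (β ∈ B_3); drop it and the last strand → 3 strands.
Reduced to β = s1^-1 s2 s1^-1 s2^-1 s2^-1 s2^-1 on 3 strands, 6 crossings.
Braid B: s1 s1^-1 s1^-1 s2 s1^-1 s2^-1 s2^-1 s2^-1 s1 s1^-1 on 3 strands reduces by inverse Markov moves (closure unchanged at each step):
  Deconjugate: the word is γ·β·γ⁻¹ with γ = s1 s1^-1 (prefix) and γ⁻¹ = s1 s1^-1 (suffix); strip both.
Reduced to β = s1^-1 s2 s1^-1 s2^-1 s2^-1 s2^-1 on 3 strands, 6 crossings.
Both give the same β = s1^-1 s2 s1^-1 s2^-1 s2^-1 s2^-1 on 3 strands, so one state sum suffices:
Braid: s1^-1 s2 s1^-1 s2^-1 s2^-1 s2^-1 on 3 strands, 6 crossings.
Writhe w = (#positive) - (#negative) = 1 - 5 = -4.
Computing the Kauffman bracket via state sum. There are 2^6 = 64 states.
For each crossing: s=0 is the vertical smoothing, s=1 horizontal. Crossing k contributes A^(sign_k * (1 - 2*s_k)); loop factor d = -A^2 - A^-2.
Tabulate the states by total A-exponent and number of loops L (A-exp: L × count):
  A^6: L=4 ×1
  A^4: L=3 ×6
  A^2: L=2 ×12, L=4 ×3
  A^0: L=1 ×9, L=3 ×10, L=5 ×1
  A^-2: L=2 ×12, L=4 ×3
  A^-4: L=1 ×2, L=3 ×4
  A^-6: L=2 ×1
Each group contributes A^e * Σ count * d^(L-1):
Powers of d = -A^2 - A^-2: d^2 = A^4 + 2 + A^-4; d^3 = -A^6 - 3*A^2 - 3*A^-2 - A^-6; d^4 = A^8 + 4*A^4 + 6 + 4*A^-4 + A^-8.
  A^6 * (d^3) = -A^12 - 3*A^8 - 3*A^4 - 1
  A^4 * (6*d^2) = 6*A^8 + 12*A^4 + 6
  A^2 * (12*d + 3*d^3) = -3*A^8 - 21*A^4 - 21 - 3*A^-4
  A^0 * (9 + 10*d^2 + d^4) = A^8 + 14*A^4 + 35 + 14*A^-4 + A^-8
  A^-2 * (12*d + 3*d^3) = -3*A^4 - 21 - 21*A^-4 - 3*A^-8
  A^-4 * (2 + 4*d^2) = 4 + 10*A^-4 + 4*A^-8
  A^-6 * (d) = -A^-4 - A^-8
Summing the groups: <K> = -A^12 + A^8 - A^4 + 2 - A^-4 + A^-8
Normalise by the writhe: (-A^3)^(-w) = (-A^3)^(4) = A^12, so f(A) = A^12 * <K> = -A^24 + A^20 - A^16 + 2*A^12 - A^8 + A^4.
Substitute A = t^(-1/4), i.e. A^e → t^(-e/4): V(t) = t^-1 - t^-2 + 2*t^-3 - t^-4 + t^-5 - t^-6

Answer: t^-1 - t^-2 + 2*t^-3 - t^-4 + t^-5 - t^-6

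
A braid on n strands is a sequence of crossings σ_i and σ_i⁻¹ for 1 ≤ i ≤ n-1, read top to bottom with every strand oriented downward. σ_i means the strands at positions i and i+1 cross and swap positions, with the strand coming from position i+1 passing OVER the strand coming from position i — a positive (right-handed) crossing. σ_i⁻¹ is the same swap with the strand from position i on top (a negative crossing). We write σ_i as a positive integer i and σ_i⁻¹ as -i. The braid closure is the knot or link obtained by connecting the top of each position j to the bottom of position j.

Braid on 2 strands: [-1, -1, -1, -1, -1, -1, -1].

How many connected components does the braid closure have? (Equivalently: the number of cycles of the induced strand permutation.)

1

Derivation:
Track the strand permutation on 2 strands, starting from identity.
  step 1: s1^-1 swaps positions 1,2 -> [2 1]
  step 2: s1^-1 swaps positions 1,2 -> [1 2]
  step 3: s1^-1 swaps positions 1,2 -> [2 1]
  step 4: s1^-1 swaps positions 1,2 -> [1 2]
  step 5: s1^-1 swaps positions 1,2 -> [2 1]
  step 6: s1^-1 swaps positions 1,2 -> [1 2]
  step 7: s1^-1 swaps positions 1,2 -> [2 1]
Final permutation (position -> original strand): [2 1]
Closure components = cycle count of this permutation = 1.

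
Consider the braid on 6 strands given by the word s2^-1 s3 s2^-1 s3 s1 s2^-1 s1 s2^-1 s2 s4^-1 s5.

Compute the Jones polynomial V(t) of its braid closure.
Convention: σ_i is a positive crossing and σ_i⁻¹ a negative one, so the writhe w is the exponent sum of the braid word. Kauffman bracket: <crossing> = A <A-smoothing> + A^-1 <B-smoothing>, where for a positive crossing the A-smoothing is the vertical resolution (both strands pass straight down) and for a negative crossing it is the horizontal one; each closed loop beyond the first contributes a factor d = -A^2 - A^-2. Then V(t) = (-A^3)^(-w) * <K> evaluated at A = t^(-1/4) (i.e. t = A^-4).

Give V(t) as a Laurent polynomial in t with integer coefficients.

t^4 - 2*t^3 + 3*t^2 - 4*t + 4 - 3*t^-1 + 3*t^-2 - t^-3

Derivation:
The presented braid s2^-1 s3 s2^-1 s3 s1 s2^-1 s1 s2^-1 s2 s4^-1 s5 on 6 strands reduces by inverse Markov moves (closure unchanged at each step):
  Destabilize: the word has the form β·s5 where s5 occurs only as the final letter (β ∈ B_5); drop it and the last strand → 5 strands.
  Destabilize: the word has the form β·s4^-1 where s4^-1 occurs only as the final letter (β ∈ B_4); drop it and the last strand → 4 strands.
  Deconjugate: the word is γ·β·γ⁻¹ with γ = s2^-1 (prefix) and γ⁻¹ = s2 (suffix); strip both.
Reduced to β = s3 s2^-1 s3 s1 s2^-1 s1 s2^-1 on 4 strands, 7 crossings.
Compute on β:
Braid: s3 s2^-1 s3 s1 s2^-1 s1 s2^-1 on 4 strands, 7 crossings.
Writhe w = (#positive) - (#negative) = 4 - 3 = 1.
Computing the Kauffman bracket via state sum. There are 2^7 = 128 states.
Each crossing splits two ways (0=vertical, 1=horizontal). The state's weight is A^(#A-smoothings - #B-smoothings) * d^(loops - 1).
Tabulate the states by total A-exponent and number of loops L (A-exp: L × count):
  A^7: L=5 ×1
  A^5: L=4 ×7
  A^3: L=3 ×21
  A^1: L=2 ×32, L=4 ×3
  A^-1: L=1 ×21, L=3 ×14
  A^-3: L=2 ×19, L=4 ×2
  A^-5: L=3 ×7
  A^-7: L=4 ×1
Each group contributes A^e * Σ count * d^(L-1):
Powers of d = -A^2 - A^-2: d^2 = A^4 + 2 + A^-4; d^3 = -A^6 - 3*A^2 - 3*A^-2 - A^-6; d^4 = A^8 + 4*A^4 + 6 + 4*A^-4 + A^-8.
  A^7 * (d^4) = A^15 + 4*A^11 + 6*A^7 + 4*A^3 + A^-1
  A^5 * (7*d^3) = -7*A^11 - 21*A^7 - 21*A^3 - 7*A^-1
  A^3 * (21*d^2) = 21*A^7 + 42*A^3 + 21*A^-1
  A^1 * (32*d + 3*d^3) = -3*A^7 - 41*A^3 - 41*A^-1 - 3*A^-5
  A^-1 * (21 + 14*d^2) = 14*A^3 + 49*A^-1 + 14*A^-5
  A^-3 * (19*d + 2*d^3) = -2*A^3 - 25*A^-1 - 25*A^-5 - 2*A^-9
  A^-5 * (7*d^2) = 7*A^-1 + 14*A^-5 + 7*A^-9
  A^-7 * (d^3) = -A^-1 - 3*A^-5 - 3*A^-9 - A^-13
Summing the groups: <K> = A^15 - 3*A^11 + 3*A^7 - 4*A^3 + 4*A^-1 - 3*A^-5 + 2*A^-9 - A^-13
Normalise by the writhe: (-A^3)^(-w) = (-A^3)^(-1) = -A^-3, so f(A) = -A^-3 * <K> = -A^12 + 3*A^8 - 3*A^4 + 4 - 4*A^-4 + 3*A^-8 - 2*A^-12 + A^-16.
Substitute A = t^(-1/4), i.e. A^e → t^(-e/4): V(t) = t^4 - 2*t^3 + 3*t^2 - 4*t + 4 - 3*t^-1 + 3*t^-2 - t^-3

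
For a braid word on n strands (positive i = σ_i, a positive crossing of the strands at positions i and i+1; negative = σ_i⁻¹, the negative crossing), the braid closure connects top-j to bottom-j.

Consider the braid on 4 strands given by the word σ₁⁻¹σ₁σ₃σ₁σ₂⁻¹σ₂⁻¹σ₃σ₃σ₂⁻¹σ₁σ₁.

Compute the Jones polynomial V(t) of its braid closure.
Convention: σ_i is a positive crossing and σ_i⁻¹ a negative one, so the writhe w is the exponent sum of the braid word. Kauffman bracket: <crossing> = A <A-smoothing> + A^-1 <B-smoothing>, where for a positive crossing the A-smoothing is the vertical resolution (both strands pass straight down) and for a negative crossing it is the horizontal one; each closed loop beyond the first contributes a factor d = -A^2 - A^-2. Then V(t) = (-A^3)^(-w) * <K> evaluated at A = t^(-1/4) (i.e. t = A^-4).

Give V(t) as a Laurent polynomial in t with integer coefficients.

The presented braid s1^-1 s1 s3 s1 s2^-1 s2^-1 s3 s3 s2^-1 s1 s1 on 4 strands reduces by inverse Markov moves (closure unchanged at each step):
  Deconjugate: the word is γ·β·γ⁻¹ with γ = s1^-1 (prefix) and γ⁻¹ = s1 (suffix); strip both.
Reduced to β = s1 s3 s1 s2^-1 s2^-1 s3 s3 s2^-1 s1 on 4 strands, 9 crossings.
Compute on β:
Braid: s1 s3 s1 s2^-1 s2^-1 s3 s3 s2^-1 s1 on 4 strands, 9 crossings.
Writhe w = (#positive) - (#negative) = 6 - 3 = 3.
Enumerate smoothing states for the bracket polynomial. There are 2^9 = 512 states.
Smooth each crossing (0=||, 1=⌣⌢); contribution A^(Σ sign_k(1-2s_k)) * d^(L-1).
Tabulate the states by total A-exponent and number of loops L (A-exp: L × count):
  A^9: L=5 ×1
  A^7: L=4 ×9
  A^5: L=3 ×32, L=5 ×4
  A^3: L=2 ×55, L=4 ×28, L=6 ×1
  A^1: L=1 ×39, L=3 ×77, L=5 ×10
  A^-1: L=2 ×81, L=4 ×44, L=6 ×1
  A^-3: L=3 ×73, L=5 ×11
  A^-5: L=4 ×35, L=6 ×1
  A^-7: L=5 ×9
  A^-9: L=6 ×1
Each group contributes A^e * Σ count * d^(L-1):
Powers of d = -A^2 - A^-2: d^2 = A^4 + 2 + A^-4; d^3 = -A^6 - 3*A^2 - 3*A^-2 - A^-6; d^4 = A^8 + 4*A^4 + 6 + 4*A^-4 + A^-8; d^5 = -A^10 - 5*A^6 - 10*A^2 - 10*A^-2 - 5*A^-6 - A^-10.
  A^9 * (d^4) = A^17 + 4*A^13 + 6*A^9 + 4*A^5 + A
  A^7 * (9*d^3) = -9*A^13 - 27*A^9 - 27*A^5 - 9*A
  A^5 * (32*d^2 + 4*d^4) = 4*A^13 + 48*A^9 + 88*A^5 + 48*A + 4*A^-3
  A^3 * (55*d + 28*d^3 + d^5) = -A^13 - 33*A^9 - 149*A^5 - 149*A - 33*A^-3 - A^-7
  A^1 * (39 + 77*d^2 + 10*d^4) = 10*A^9 + 117*A^5 + 253*A + 117*A^-3 + 10*A^-7
  A^-1 * (81*d + 44*d^3 + d^5) = -A^9 - 49*A^5 - 223*A - 223*A^-3 - 49*A^-7 - A^-11
  A^-3 * (73*d^2 + 11*d^4) = 11*A^5 + 117*A + 212*A^-3 + 117*A^-7 + 11*A^-11
  A^-5 * (35*d^3 + d^5) = -A^5 - 40*A - 115*A^-3 - 115*A^-7 - 40*A^-11 - A^-15
  A^-7 * (9*d^4) = 9*A + 36*A^-3 + 54*A^-7 + 36*A^-11 + 9*A^-15
  A^-9 * (d^5) = -A - 5*A^-3 - 10*A^-7 - 10*A^-11 - 5*A^-15 - A^-19
Summing the groups: <K> = A^17 - 2*A^13 + 3*A^9 - 6*A^5 + 6*A - 7*A^-3 + 6*A^-7 - 4*A^-11 + 3*A^-15 - A^-19
Normalise by the writhe: (-A^3)^(-w) = (-A^3)^(-3) = -A^-9, so f(A) = -A^-9 * <K> = -A^8 + 2*A^4 - 3 + 6*A^-4 - 6*A^-8 + 7*A^-12 - 6*A^-16 + 4*A^-20 - 3*A^-24 + A^-28.
Substitute A = t^(-1/4), i.e. A^e → t^(-e/4): V(t) = t^7 - 3*t^6 + 4*t^5 - 6*t^4 + 7*t^3 - 6*t^2 + 6*t - 3 + 2*t^-1 - t^-2

Answer: t^7 - 3*t^6 + 4*t^5 - 6*t^4 + 7*t^3 - 6*t^2 + 6*t - 3 + 2*t^-1 - t^-2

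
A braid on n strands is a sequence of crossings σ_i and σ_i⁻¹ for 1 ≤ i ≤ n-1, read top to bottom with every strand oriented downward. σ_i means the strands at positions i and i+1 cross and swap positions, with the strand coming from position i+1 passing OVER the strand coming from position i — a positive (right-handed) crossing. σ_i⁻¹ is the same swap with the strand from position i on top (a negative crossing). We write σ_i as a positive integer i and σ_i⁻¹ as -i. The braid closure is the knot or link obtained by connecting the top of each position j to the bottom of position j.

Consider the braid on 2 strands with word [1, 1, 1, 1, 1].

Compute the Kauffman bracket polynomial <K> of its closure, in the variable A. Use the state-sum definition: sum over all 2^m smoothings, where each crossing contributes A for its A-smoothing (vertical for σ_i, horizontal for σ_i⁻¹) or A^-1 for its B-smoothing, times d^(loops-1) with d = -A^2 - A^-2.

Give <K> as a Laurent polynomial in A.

Braid: s1 s1 s1 s1 s1 on 2 strands, 5 crossings.
Writhe w = (#positive) - (#negative) = 5 - 0 = 5.
Computing the Kauffman bracket via state sum. There are 2^5 = 32 states.
Each crossing splits two ways (0=vertical, 1=horizontal). The state's weight is A^(#A-smoothings - #B-smoothings) * d^(loops - 1).
  state 00000: A-exp=+5, loops=2, term = A^5 * d^1
  state 00001: A-exp=+3, loops=1, term = A^3 * d^0
  state 00010: A-exp=+3, loops=1, term = A^3 * d^0
  state 00011: A-exp=+1, loops=2, term = A^1 * d^1
  state 00100: A-exp=+3, loops=1, term = A^3 * d^0
  state 00101: A-exp=+1, loops=2, term = A^1 * d^1
  state 00110: A-exp=+1, loops=2, term = A^1 * d^1
  state 00111: A-exp=-1, loops=3, term = A^-1 * d^2
  state 01000: A-exp=+3, loops=1, term = A^3 * d^0
  state 01001: A-exp=+1, loops=2, term = A^1 * d^1
  state 01010: A-exp=+1, loops=2, term = A^1 * d^1
  state 01011: A-exp=-1, loops=3, term = A^-1 * d^2
  state 01100: A-exp=+1, loops=2, term = A^1 * d^1
  state 01101: A-exp=-1, loops=3, term = A^-1 * d^2
  state 01110: A-exp=-1, loops=3, term = A^-1 * d^2
  state 01111: A-exp=-3, loops=4, term = A^-3 * d^3
  state 10000: A-exp=+3, loops=1, term = A^3 * d^0
  state 10001: A-exp=+1, loops=2, term = A^1 * d^1
  state 10010: A-exp=+1, loops=2, term = A^1 * d^1
  state 10011: A-exp=-1, loops=3, term = A^-1 * d^2
  state 10100: A-exp=+1, loops=2, term = A^1 * d^1
  state 10101: A-exp=-1, loops=3, term = A^-1 * d^2
  state 10110: A-exp=-1, loops=3, term = A^-1 * d^2
  state 10111: A-exp=-3, loops=4, term = A^-3 * d^3
  state 11000: A-exp=+1, loops=2, term = A^1 * d^1
  state 11001: A-exp=-1, loops=3, term = A^-1 * d^2
  state 11010: A-exp=-1, loops=3, term = A^-1 * d^2
  state 11011: A-exp=-3, loops=4, term = A^-3 * d^3
  state 11100: A-exp=-1, loops=3, term = A^-1 * d^2
  state 11101: A-exp=-3, loops=4, term = A^-3 * d^3
  state 11110: A-exp=-3, loops=4, term = A^-3 * d^3
  state 11111: A-exp=-5, loops=5, term = A^-5 * d^4
Collect the terms by A-exponent (count of states per loop number):
Powers of d = -A^2 - A^-2: d^2 = A^4 + 2 + A^-4; d^3 = -A^6 - 3*A^2 - 3*A^-2 - A^-6; d^4 = A^8 + 4*A^4 + 6 + 4*A^-4 + A^-8.
  A^5 * (d) = -A^7 - A^3
  A^3 * (5) = 5*A^3
  A^1 * (10*d) = -10*A^3 - 10*A^-1
  A^-1 * (10*d^2) = 10*A^3 + 20*A^-1 + 10*A^-5
  A^-3 * (5*d^3) = -5*A^3 - 15*A^-1 - 15*A^-5 - 5*A^-9
  A^-5 * (d^4) = A^3 + 4*A^-1 + 6*A^-5 + 4*A^-9 + A^-13
Summing the groups: <K> = -A^7 - A^-1 + A^-5 - A^-9 + A^-13

Answer: -A^7 - A^-1 + A^-5 - A^-9 + A^-13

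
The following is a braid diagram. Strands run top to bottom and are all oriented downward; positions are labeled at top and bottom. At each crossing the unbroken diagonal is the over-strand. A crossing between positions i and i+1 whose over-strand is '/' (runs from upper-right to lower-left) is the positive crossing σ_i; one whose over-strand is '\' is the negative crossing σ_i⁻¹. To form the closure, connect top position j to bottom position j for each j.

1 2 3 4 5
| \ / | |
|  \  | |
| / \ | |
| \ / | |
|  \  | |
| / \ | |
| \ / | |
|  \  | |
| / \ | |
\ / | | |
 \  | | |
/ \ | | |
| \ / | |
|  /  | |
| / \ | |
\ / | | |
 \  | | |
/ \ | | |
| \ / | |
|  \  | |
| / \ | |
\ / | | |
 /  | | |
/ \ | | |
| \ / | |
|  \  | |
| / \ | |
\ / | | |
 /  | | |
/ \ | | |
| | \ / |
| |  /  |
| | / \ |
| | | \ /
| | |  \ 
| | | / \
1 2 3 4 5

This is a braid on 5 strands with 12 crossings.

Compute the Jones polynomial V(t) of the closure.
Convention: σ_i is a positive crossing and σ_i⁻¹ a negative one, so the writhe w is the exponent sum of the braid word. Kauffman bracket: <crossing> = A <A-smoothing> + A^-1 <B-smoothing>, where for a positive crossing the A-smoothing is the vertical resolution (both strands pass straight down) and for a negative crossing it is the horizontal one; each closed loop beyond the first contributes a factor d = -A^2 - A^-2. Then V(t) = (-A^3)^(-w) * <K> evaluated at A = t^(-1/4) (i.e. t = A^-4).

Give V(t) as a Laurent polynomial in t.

-1 + 3*t^-1 - 3*t^-2 + 5*t^-3 - 5*t^-4 + 4*t^-5 - 3*t^-6 + 2*t^-7 - t^-8

Derivation:
Reading the diagram top to bottom ('/'-over between positions i,i+1 = s_i, '\'-over = s_i^-1): braid word = s2^-1 s2^-1 s2^-1 s1^-1 s2 s1^-1 s2^-1 s1 s2^-1 s1 s3 s4^-1.
The presented braid s2^-1 s2^-1 s2^-1 s1^-1 s2 s1^-1 s2^-1 s1 s2^-1 s1 s3 s4^-1 on 5 strands reduces by inverse Markov moves (closure unchanged at each step):
  Destabilize: the word has the form β·s4^-1 where s4^-1 occurs only as the final letter (β ∈ B_4); drop it and the last strand → 4 strands.
  Destabilize: the word has the form β·s3 where s3 occurs only as the final letter (β ∈ B_3); drop it and the last strand → 3 strands.
Reduced to β = s2^-1 s2^-1 s2^-1 s1^-1 s2 s1^-1 s2^-1 s1 s2^-1 s1 on 3 strands, 10 crossings.
Compute on β:
Braid: s2^-1 s2^-1 s2^-1 s1^-1 s2 s1^-1 s2^-1 s1 s2^-1 s1 on 3 strands, 10 crossings.
Writhe w = (#positive) - (#negative) = 3 - 7 = -4.
State-sum expansion of <K>. There are 2^10 = 1024 states.
Each crossing splits two ways (0=vertical, 1=horizontal). The state's weight is A^(#A-smoothings - #B-smoothings) * d^(loops - 1).
Tabulate the states by total A-exponent and number of loops L (A-exp: L × count):
  A^10: L=6 ×1
  A^8: L=5 ×10
  A^6: L=4 ×41, L=6 ×4
  A^4: L=3 ×88, L=5 ×31, L=7 ×1
  A^2: L=2 ×102, L=4 ×99, L=6 ×9
  A^0: L=1 ×54, L=3 ×162, L=5 ×36
  A^-2: L=2 ×134, L=4 ×74, L=6 ×2
  A^-4: L=1 ×30, L=3 ×82, L=5 ×8
  A^-6: L=2 ×32, L=4 ×13
  A^-8: L=1 ×3, L=3 ×7
  A^-10: L=2 ×1
Each group contributes A^e * Σ count * d^(L-1):
Powers of d = -A^2 - A^-2: d^2 = A^4 + 2 + A^-4; d^3 = -A^6 - 3*A^2 - 3*A^-2 - A^-6; d^4 = A^8 + 4*A^4 + 6 + 4*A^-4 + A^-8; d^5 = -A^10 - 5*A^6 - 10*A^2 - 10*A^-2 - 5*A^-6 - A^-10; d^6 = A^12 + 6*A^8 + 15*A^4 + 20 + 15*A^-4 + 6*A^-8 + A^-12.
  A^10 * (d^5) = -A^20 - 5*A^16 - 10*A^12 - 10*A^8 - 5*A^4 - 1
  A^8 * (10*d^4) = 10*A^16 + 40*A^12 + 60*A^8 + 40*A^4 + 10
  A^6 * (41*d^3 + 4*d^5) = -4*A^16 - 61*A^12 - 163*A^8 - 163*A^4 - 61 - 4*A^-4
  A^4 * (88*d^2 + 31*d^4 + d^6) = A^16 + 37*A^12 + 227*A^8 + 382*A^4 + 227 + 37*A^-4 + A^-8
  A^2 * (102*d + 99*d^3 + 9*d^5) = -9*A^12 - 144*A^8 - 489*A^4 - 489 - 144*A^-4 - 9*A^-8
  A^0 * (54 + 162*d^2 + 36*d^4) = 36*A^8 + 306*A^4 + 594 + 306*A^-4 + 36*A^-8
  A^-2 * (134*d + 74*d^3 + 2*d^5) = -2*A^8 - 84*A^4 - 376 - 376*A^-4 - 84*A^-8 - 2*A^-12
  A^-4 * (30 + 82*d^2 + 8*d^4) = 8*A^4 + 114 + 242*A^-4 + 114*A^-8 + 8*A^-12
  A^-6 * (32*d + 13*d^3) = -13 - 71*A^-4 - 71*A^-8 - 13*A^-12
  A^-8 * (3 + 7*d^2) = 7*A^-4 + 17*A^-8 + 7*A^-12
  A^-10 * (d) = -A^-8 - A^-12
Summing the groups: <K> = -A^20 + 2*A^16 - 3*A^12 + 4*A^8 - 5*A^4 + 5 - 3*A^-4 + 3*A^-8 - A^-12
Normalise by the writhe: (-A^3)^(-w) = (-A^3)^(4) = A^12, so f(A) = A^12 * <K> = -A^32 + 2*A^28 - 3*A^24 + 4*A^20 - 5*A^16 + 5*A^12 - 3*A^8 + 3*A^4 - 1.
Substitute A = t^(-1/4), i.e. A^e → t^(-e/4): V(t) = -1 + 3*t^-1 - 3*t^-2 + 5*t^-3 - 5*t^-4 + 4*t^-5 - 3*t^-6 + 2*t^-7 - t^-8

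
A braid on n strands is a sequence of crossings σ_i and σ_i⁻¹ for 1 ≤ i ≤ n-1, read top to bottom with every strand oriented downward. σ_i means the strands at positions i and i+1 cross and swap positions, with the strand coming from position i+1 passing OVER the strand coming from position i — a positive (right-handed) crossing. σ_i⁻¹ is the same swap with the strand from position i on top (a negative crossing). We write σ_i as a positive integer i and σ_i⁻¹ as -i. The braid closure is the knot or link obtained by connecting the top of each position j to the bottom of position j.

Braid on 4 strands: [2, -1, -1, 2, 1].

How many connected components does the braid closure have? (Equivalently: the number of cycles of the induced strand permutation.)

3

Derivation:
Track the strand permutation on 4 strands, starting from identity.
  step 1: s2 swaps positions 2,3 -> [1 3 2 4]
  step 2: s1^-1 swaps positions 1,2 -> [3 1 2 4]
  step 3: s1^-1 swaps positions 1,2 -> [1 3 2 4]
  step 4: s2 swaps positions 2,3 -> [1 2 3 4]
  step 5: s1 swaps positions 1,2 -> [2 1 3 4]
Final permutation (position -> original strand): [2 1 3 4]
Closure components = cycle count of this permutation = 3.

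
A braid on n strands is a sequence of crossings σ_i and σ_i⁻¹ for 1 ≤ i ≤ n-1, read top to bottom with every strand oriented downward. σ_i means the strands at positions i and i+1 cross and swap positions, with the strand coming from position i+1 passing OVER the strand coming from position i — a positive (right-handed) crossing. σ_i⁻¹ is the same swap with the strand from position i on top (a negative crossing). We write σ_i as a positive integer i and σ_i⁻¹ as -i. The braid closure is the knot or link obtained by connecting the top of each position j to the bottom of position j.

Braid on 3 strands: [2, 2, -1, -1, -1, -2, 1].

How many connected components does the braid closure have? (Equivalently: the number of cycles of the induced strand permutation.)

2

Derivation:
Track the strand permutation on 3 strands, starting from identity.
  step 1: s2 swaps positions 2,3 -> [1 3 2]
  step 2: s2 swaps positions 2,3 -> [1 2 3]
  step 3: s1^-1 swaps positions 1,2 -> [2 1 3]
  step 4: s1^-1 swaps positions 1,2 -> [1 2 3]
  step 5: s1^-1 swaps positions 1,2 -> [2 1 3]
  step 6: s2^-1 swaps positions 2,3 -> [2 3 1]
  step 7: s1 swaps positions 1,2 -> [3 2 1]
Final permutation (position -> original strand): [3 2 1]
Closure components = cycle count of this permutation = 2.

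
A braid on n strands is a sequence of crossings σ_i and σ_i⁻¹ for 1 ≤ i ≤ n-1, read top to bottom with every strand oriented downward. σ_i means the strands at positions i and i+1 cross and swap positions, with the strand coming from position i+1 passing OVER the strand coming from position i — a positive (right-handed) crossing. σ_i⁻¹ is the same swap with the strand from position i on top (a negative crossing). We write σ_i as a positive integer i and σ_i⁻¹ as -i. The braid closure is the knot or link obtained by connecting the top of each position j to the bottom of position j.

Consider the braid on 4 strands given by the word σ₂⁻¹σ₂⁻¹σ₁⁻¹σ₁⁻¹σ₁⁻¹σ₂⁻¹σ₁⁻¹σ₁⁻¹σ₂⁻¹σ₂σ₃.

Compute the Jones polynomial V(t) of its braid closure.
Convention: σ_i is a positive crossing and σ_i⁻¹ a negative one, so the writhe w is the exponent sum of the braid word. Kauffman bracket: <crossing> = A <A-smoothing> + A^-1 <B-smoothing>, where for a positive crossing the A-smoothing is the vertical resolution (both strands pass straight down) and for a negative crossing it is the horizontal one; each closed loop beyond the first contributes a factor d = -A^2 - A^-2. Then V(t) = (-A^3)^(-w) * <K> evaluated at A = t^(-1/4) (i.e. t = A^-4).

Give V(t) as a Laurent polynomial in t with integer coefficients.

t^-3 + t^-5 - t^-8

Derivation:
The presented braid s2^-1 s2^-1 s1^-1 s1^-1 s1^-1 s2^-1 s1^-1 s1^-1 s2^-1 s2 s3 on 4 strands reduces by inverse Markov moves (closure unchanged at each step):
  Destabilize: the word has the form β·s3 where s3 occurs only as the final letter (β ∈ B_3); drop it and the last strand → 3 strands.
  Deconjugate: the word is γ·β·γ⁻¹ with γ = s2^-1 (prefix) and γ⁻¹ = s2 (suffix); strip both.
Reduced to β = s2^-1 s1^-1 s1^-1 s1^-1 s2^-1 s1^-1 s1^-1 s2^-1 on 3 strands, 8 crossings.
Compute on β:
Braid: s2^-1 s1^-1 s1^-1 s1^-1 s2^-1 s1^-1 s1^-1 s2^-1 on 3 strands, 8 crossings.
Writhe w = (#positive) - (#negative) = 0 - 8 = -8.
Enumerate smoothing states for the bracket polynomial. There are 2^8 = 256 states.
Smooth each crossing (0=||, 1=⌣⌢); contribution A^(Σ sign_k(1-2s_k)) * d^(L-1).
Tabulate the states by total A-exponent and number of loops L (A-exp: L × count):
  A^8: L=5 ×1
  A^6: L=4 ×7, L=6 ×1
  A^4: L=3 ×19, L=5 ×9
  A^2: L=2 ×24, L=4 ×31, L=6 ×1
  A^0: L=1 ×12, L=3 ×53, L=5 ×5
  A^-2: L=2 ×45, L=4 ×11
  A^-4: L=1 ×15, L=3 ×13
  A^-6: L=2 ×8
  A^-8: L=3 ×1
Each group contributes A^e * Σ count * d^(L-1):
Powers of d = -A^2 - A^-2: d^2 = A^4 + 2 + A^-4; d^3 = -A^6 - 3*A^2 - 3*A^-2 - A^-6; d^4 = A^8 + 4*A^4 + 6 + 4*A^-4 + A^-8; d^5 = -A^10 - 5*A^6 - 10*A^2 - 10*A^-2 - 5*A^-6 - A^-10.
  A^8 * (d^4) = A^16 + 4*A^12 + 6*A^8 + 4*A^4 + 1
  A^6 * (7*d^3 + d^5) = -A^16 - 12*A^12 - 31*A^8 - 31*A^4 - 12 - A^-4
  A^4 * (19*d^2 + 9*d^4) = 9*A^12 + 55*A^8 + 92*A^4 + 55 + 9*A^-4
  A^2 * (24*d + 31*d^3 + d^5) = -A^12 - 36*A^8 - 127*A^4 - 127 - 36*A^-4 - A^-8
  A^0 * (12 + 53*d^2 + 5*d^4) = 5*A^8 + 73*A^4 + 148 + 73*A^-4 + 5*A^-8
  A^-2 * (45*d + 11*d^3) = -11*A^4 - 78 - 78*A^-4 - 11*A^-8
  A^-4 * (15 + 13*d^2) = 13 + 41*A^-4 + 13*A^-8
  A^-6 * (8*d) = -8*A^-4 - 8*A^-8
  A^-8 * (d^2) = A^-4 + 2*A^-8 + A^-12
Summing the groups: <K> = -A^8 + A^-4 + A^-12
Normalise by the writhe: (-A^3)^(-w) = (-A^3)^(8) = A^24, so f(A) = A^24 * <K> = -A^32 + A^20 + A^12.
Substitute A = t^(-1/4), i.e. A^e → t^(-e/4): V(t) = t^-3 + t^-5 - t^-8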